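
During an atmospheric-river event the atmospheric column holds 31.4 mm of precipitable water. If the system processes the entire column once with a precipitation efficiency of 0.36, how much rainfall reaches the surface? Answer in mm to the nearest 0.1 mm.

Rainfall = ε × PW = 0.36 × 31.4 = 11.3 mm.

rainfall ≈ 11.3 mm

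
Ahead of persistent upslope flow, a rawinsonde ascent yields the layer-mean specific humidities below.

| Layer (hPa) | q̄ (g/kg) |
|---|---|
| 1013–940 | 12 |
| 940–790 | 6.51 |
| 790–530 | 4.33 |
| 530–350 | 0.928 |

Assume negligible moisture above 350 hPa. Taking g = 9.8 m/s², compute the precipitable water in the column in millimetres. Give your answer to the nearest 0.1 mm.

PW ≈ 32.1 mm

Precipitable water is the column-integrated vapour mass per unit area: PW = (1/g) Σ q̄ Δp, with q in kg/kg and Δp in Pa (1 kg/m² of water = 1 mm).
Layer 1013–940 hPa: Δp = 73 hPa = 7300 Pa, q̄ = 0.012 kg/kg → 0.012 × 7300 / 9.8 = 8.94 mm
Layer 940–790 hPa: Δp = 150 hPa = 15000 Pa, q̄ = 0.00651 kg/kg → 0.00651 × 15000 / 9.8 = 9.96 mm
Layer 790–530 hPa: Δp = 260 hPa = 26000 Pa, q̄ = 0.00433 kg/kg → 0.00433 × 26000 / 9.8 = 11.49 mm
Layer 530–350 hPa: Δp = 180 hPa = 18000 Pa, q̄ = 0.000928 kg/kg → 0.000928 × 18000 / 9.8 = 1.70 mm
PW = 8.94 + 9.96 + 11.49 + 1.70 = 32.09 ≈ 32.1 mm.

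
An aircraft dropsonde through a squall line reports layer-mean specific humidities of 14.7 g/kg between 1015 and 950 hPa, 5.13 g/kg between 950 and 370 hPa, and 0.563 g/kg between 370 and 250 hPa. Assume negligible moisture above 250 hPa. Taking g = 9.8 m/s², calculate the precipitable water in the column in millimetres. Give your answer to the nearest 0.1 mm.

Precipitable water is the column-integrated vapour mass per unit area: PW = (1/g) Σ q̄ Δp, with q in kg/kg and Δp in Pa (1 kg/m² of water = 1 mm).
Layer 1015–950 hPa: Δp = 65 hPa = 6500 Pa, q̄ = 0.0147 kg/kg → 0.0147 × 6500 / 9.8 = 9.75 mm
Layer 950–370 hPa: Δp = 580 hPa = 58000 Pa, q̄ = 0.00513 kg/kg → 0.00513 × 58000 / 9.8 = 30.36 mm
Layer 370–250 hPa: Δp = 120 hPa = 12000 Pa, q̄ = 0.000563 kg/kg → 0.000563 × 12000 / 9.8 = 0.69 mm
PW = 9.75 + 30.36 + 0.69 = 40.80 ≈ 40.8 mm.

PW ≈ 40.8 mm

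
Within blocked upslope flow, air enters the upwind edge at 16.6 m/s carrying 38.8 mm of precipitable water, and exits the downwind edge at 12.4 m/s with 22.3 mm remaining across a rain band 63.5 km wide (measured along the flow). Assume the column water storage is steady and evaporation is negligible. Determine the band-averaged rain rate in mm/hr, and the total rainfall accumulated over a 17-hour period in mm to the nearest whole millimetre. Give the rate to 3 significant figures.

Column moisture flux per unit crosswind length is F = V × PW.
Inflow: F_in = 16.6 × 38.8 = 644.08 mm·m/s
Outflow: F_out = 12.4 × 22.3 = 276.52 mm·m/s
Steady-state rate R = (F_in − F_out)/L = (644.08 − 276.52) / 63500 m = 5.788e-03 mm/s.
R = 5.788e-03 × 3600 = 20.8 mm/hr.
Over 17 h: total = 20.8 × 17 = 353.6 ≈ 354 mm.

R ≈ 20.8 mm/hr; total ≈ 354 mm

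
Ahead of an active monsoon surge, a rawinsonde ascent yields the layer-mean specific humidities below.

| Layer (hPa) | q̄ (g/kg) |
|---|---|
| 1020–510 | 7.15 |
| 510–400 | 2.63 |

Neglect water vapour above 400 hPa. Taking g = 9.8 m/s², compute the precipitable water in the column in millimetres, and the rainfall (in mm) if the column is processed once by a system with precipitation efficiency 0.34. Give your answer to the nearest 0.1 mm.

PW ≈ 40.2 mm; rainfall ≈ 13.7 mm

Precipitable water is the column-integrated vapour mass per unit area: PW = (1/g) Σ q̄ Δp, with q in kg/kg and Δp in Pa (1 kg/m² of water = 1 mm).
Layer 1020–510 hPa: Δp = 510 hPa = 51000 Pa, q̄ = 0.00715 kg/kg → 0.00715 × 51000 / 9.8 = 37.21 mm
Layer 510–400 hPa: Δp = 110 hPa = 11000 Pa, q̄ = 0.00263 kg/kg → 0.00263 × 11000 / 9.8 = 2.95 mm
PW = 37.21 + 2.95 = 40.16 ≈ 40.2 mm.
Rainfall = ε × PW = 0.34 × 40.2 = 13.7 mm.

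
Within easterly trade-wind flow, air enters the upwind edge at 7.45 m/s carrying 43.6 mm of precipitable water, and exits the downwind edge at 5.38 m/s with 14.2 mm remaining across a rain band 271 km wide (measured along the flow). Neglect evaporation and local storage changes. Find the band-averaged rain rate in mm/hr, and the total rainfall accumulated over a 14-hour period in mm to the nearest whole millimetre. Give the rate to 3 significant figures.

Column moisture flux per unit crosswind length is F = V × PW.
Inflow: F_in = 7.45 × 43.6 = 324.82 mm·m/s
Outflow: F_out = 5.38 × 14.2 = 76.396 mm·m/s
Steady-state rate R = (F_in − F_out)/L = (324.82 − 76.396) / 271000 m = 9.167e-04 mm/s.
R = 9.167e-04 × 3600 = 3.30 mm/hr.
Over 14 h: total = 3.30 × 14 = 46.2 ≈ 46 mm.

R ≈ 3.30 mm/hr; total ≈ 46 mm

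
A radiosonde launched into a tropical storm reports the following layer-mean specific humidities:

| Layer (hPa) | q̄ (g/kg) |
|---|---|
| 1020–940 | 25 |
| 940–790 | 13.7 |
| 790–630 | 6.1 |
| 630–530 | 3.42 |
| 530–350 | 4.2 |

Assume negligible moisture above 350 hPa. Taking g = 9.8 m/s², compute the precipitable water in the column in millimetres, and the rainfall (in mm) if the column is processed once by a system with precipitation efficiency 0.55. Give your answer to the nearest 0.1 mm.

Precipitable water is the column-integrated vapour mass per unit area: PW = (1/g) Σ q̄ Δp, with q in kg/kg and Δp in Pa (1 kg/m² of water = 1 mm).
Layer 1020–940 hPa: Δp = 80 hPa = 8000 Pa, q̄ = 0.025 kg/kg → 0.025 × 8000 / 9.8 = 20.41 mm
Layer 940–790 hPa: Δp = 150 hPa = 15000 Pa, q̄ = 0.0137 kg/kg → 0.0137 × 15000 / 9.8 = 20.97 mm
Layer 790–630 hPa: Δp = 160 hPa = 16000 Pa, q̄ = 0.0061 kg/kg → 0.0061 × 16000 / 9.8 = 9.96 mm
Layer 630–530 hPa: Δp = 100 hPa = 10000 Pa, q̄ = 0.00342 kg/kg → 0.00342 × 10000 / 9.8 = 3.49 mm
Layer 530–350 hPa: Δp = 180 hPa = 18000 Pa, q̄ = 0.0042 kg/kg → 0.0042 × 18000 / 9.8 = 7.71 mm
PW = 20.41 + 20.97 + 9.96 + 3.49 + 7.71 = 62.54 ≈ 62.5 mm.
Rainfall = ε × PW = 0.55 × 62.5 = 34.4 mm.

PW ≈ 62.5 mm; rainfall ≈ 34.4 mm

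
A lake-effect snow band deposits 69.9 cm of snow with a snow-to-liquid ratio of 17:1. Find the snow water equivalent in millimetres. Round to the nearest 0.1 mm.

SWE = snow depth / ratio = 69.9 cm / 17 = 4.112 cm = 41.1 mm.

SWE ≈ 41.1 mm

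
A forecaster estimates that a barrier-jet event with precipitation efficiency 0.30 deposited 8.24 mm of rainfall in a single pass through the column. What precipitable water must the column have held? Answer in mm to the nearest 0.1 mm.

PW ≈ 27.5 mm

PW = rainfall / ε = 8.24 / 0.30 = 27.5 mm.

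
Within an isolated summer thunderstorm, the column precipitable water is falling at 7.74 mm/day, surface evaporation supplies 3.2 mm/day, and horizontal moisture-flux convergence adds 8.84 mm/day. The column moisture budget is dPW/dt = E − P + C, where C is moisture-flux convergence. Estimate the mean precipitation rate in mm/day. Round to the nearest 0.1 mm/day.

P ≈ 19.8 mm/day

dPW/dt = -7.74 mm/day.
P = E + C − dPW/dt = 3.2 + (8.84) − (-7.74) = 19.8 mm/day.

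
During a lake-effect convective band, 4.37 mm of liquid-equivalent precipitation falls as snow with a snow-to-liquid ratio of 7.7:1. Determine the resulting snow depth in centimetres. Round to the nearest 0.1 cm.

Snow depth = liquid × ratio = 4.37 mm × 7.7 = 33.649 mm = 3.4 cm.

snow depth ≈ 3.4 cm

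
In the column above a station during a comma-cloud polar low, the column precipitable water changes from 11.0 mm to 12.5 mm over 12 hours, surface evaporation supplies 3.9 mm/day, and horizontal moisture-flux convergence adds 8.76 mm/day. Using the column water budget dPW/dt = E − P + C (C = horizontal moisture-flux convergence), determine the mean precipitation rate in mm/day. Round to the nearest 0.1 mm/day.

dPW/dt = (12.5 − 11.0) mm / (12/24 day) = +3.000 mm/day.
P = E + C − dPW/dt = 3.9 + (8.76) − (+3.000) = 9.7 mm/day.

P ≈ 9.7 mm/day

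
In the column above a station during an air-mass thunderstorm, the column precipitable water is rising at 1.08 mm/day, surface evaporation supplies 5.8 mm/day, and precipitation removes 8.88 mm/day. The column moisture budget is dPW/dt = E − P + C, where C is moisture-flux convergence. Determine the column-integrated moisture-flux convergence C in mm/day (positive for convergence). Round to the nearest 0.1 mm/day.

dPW/dt = +1.08 mm/day.
C = dPW/dt − E + P = (+1.08) − 5.8 + 8.88 = 4.2 mm/day.

C ≈ 4.2 mm/day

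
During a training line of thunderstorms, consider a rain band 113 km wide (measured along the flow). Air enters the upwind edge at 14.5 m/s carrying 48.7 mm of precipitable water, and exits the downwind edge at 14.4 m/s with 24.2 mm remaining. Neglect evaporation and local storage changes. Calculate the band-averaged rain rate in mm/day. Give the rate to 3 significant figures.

R ≈ 273 mm/day

Column moisture flux per unit crosswind length is F = V × PW.
Inflow: F_in = 14.5 × 48.7 = 706.15 mm·m/s
Outflow: F_out = 14.4 × 24.2 = 348.48 mm·m/s
Steady-state rate R = (F_in − F_out)/L = (706.15 − 348.48) / 113000 m = 3.165e-03 mm/s.
R = 3.165e-03 × 3600 × 24 = 273 mm/day.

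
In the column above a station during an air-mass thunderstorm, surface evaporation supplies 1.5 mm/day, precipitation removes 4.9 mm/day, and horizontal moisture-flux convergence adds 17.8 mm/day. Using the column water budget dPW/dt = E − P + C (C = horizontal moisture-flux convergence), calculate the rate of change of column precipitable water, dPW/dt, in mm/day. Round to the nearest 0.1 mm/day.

dPW/dt = E − P + C = 1.5 − 4.9 + (17.8) = 14.4 mm/day.

dPW/dt ≈ 14.4 mm/day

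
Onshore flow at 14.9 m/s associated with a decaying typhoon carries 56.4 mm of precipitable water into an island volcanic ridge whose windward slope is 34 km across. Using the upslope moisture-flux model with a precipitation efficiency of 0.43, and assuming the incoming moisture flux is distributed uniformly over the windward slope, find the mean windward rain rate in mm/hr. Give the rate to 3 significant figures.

R ≈ 38.3 mm/hr

Incoming column moisture flux per unit ridge length: F = V × PW = 14.9 × 56.4 = 840.36 mm·m/s.
Spread over the 34 km slope with efficiency ε = 0.43: R = ε·F/W = 0.43 × 840.36 / 34000 m = 1.063e-02 mm/s.
R = 1.063e-02 × 3600 = 38.3 mm/hr.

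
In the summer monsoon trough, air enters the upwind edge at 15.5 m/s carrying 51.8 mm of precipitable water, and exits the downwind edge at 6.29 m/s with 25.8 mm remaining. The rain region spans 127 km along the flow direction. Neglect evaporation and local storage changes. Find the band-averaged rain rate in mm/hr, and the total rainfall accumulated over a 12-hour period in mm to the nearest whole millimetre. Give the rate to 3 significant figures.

Column moisture flux per unit crosswind length is F = V × PW.
Inflow: F_in = 15.5 × 51.8 = 802.9 mm·m/s
Outflow: F_out = 6.29 × 25.8 = 162.282 mm·m/s
Steady-state rate R = (F_in − F_out)/L = (802.9 − 162.282) / 127000 m = 5.044e-03 mm/s.
R = 5.044e-03 × 3600 = 18.2 mm/hr.
Over 12 h: total = 18.2 × 12 = 218.4 ≈ 218 mm.

R ≈ 18.2 mm/hr; total ≈ 218 mm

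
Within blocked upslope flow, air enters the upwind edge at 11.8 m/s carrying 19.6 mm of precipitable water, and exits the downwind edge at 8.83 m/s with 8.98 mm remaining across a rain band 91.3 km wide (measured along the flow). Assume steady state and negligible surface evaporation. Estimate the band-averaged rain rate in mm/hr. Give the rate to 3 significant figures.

R ≈ 5.99 mm/hr

Column moisture flux per unit crosswind length is F = V × PW.
Inflow: F_in = 11.8 × 19.6 = 231.28 mm·m/s
Outflow: F_out = 8.83 × 8.98 = 79.2934 mm·m/s
Steady-state rate R = (F_in − F_out)/L = (231.28 − 79.2934) / 91300 m = 1.665e-03 mm/s.
R = 1.665e-03 × 3600 = 5.99 mm/hr.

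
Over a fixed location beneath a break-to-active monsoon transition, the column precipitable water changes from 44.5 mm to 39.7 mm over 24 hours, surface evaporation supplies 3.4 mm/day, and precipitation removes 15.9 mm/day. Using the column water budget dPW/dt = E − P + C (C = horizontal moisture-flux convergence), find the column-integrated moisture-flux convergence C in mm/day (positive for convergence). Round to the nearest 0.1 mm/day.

dPW/dt = (39.7 − 44.5) mm / (24/24 day) = -4.800 mm/day.
C = dPW/dt − E + P = (-4.800) − 3.4 + 15.9 = 7.7 mm/day.

C ≈ 7.7 mm/day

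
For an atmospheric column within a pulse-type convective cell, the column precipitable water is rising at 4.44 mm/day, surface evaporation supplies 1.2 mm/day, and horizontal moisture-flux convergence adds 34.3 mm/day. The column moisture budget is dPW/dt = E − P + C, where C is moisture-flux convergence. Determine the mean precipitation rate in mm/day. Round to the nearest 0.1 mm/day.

dPW/dt = +4.44 mm/day.
P = E + C − dPW/dt = 1.2 + (34.3) − (+4.44) = 31.1 mm/day.

P ≈ 31.1 mm/day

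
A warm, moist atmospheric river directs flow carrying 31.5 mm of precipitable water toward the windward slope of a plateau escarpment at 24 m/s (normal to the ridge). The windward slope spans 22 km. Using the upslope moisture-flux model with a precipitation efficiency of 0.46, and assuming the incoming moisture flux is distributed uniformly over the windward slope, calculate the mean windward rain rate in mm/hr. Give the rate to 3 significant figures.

Incoming column moisture flux per unit ridge length: F = V × PW = 24 × 31.5 = 756 mm·m/s.
Spread over the 22 km slope with efficiency ε = 0.46: R = ε·F/W = 0.46 × 756 / 22000 m = 1.581e-02 mm/s.
R = 1.581e-02 × 3600 = 56.9 mm/hr.

R ≈ 56.9 mm/hr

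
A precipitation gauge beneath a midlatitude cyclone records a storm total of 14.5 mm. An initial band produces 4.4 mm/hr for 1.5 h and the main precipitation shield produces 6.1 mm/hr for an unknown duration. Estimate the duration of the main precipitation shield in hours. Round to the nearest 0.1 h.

Known phases: 4.4 × 1.5 = 6.6 mm.
Remaining depth = 14.5 − 6.6 = 7.9 mm.
Duration = 7.9 / 6.1 = 1.3 h.

duration ≈ 1.3 h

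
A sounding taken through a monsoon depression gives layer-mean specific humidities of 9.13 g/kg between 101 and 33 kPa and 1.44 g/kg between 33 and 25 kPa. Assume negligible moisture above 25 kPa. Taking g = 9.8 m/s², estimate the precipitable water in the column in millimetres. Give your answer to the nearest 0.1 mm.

Precipitable water is the column-integrated vapour mass per unit area: PW = (1/g) Σ q̄ Δp, with q in kg/kg and Δp in Pa (1 kg/m² of water = 1 mm).
Layer 101–33 kPa: Δp = 680 hPa = 68000 Pa, q̄ = 0.00913 kg/kg → 0.00913 × 68000 / 9.8 = 63.35 mm
Layer 33–25 kPa: Δp = 80 hPa = 8000 Pa, q̄ = 0.00144 kg/kg → 0.00144 × 8000 / 9.8 = 1.18 mm
PW = 63.35 + 1.18 = 64.53 ≈ 64.5 mm.

PW ≈ 64.5 mm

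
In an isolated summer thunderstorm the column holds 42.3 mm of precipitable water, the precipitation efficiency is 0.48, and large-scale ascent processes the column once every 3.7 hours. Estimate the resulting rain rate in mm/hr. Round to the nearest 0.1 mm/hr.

R ≈ 5.5 mm/hr

Each overturning extracts ε × PW = 0.48 × 42.3 = 20.304 mm.
Rate = ε·PW / τ = 20.304 / 3.7 h = 5.5 mm/hr.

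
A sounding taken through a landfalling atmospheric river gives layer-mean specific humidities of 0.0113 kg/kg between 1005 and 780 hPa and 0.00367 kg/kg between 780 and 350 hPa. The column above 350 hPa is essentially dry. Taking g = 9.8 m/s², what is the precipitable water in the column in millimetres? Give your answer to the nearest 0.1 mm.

Precipitable water is the column-integrated vapour mass per unit area: PW = (1/g) Σ q̄ Δp, with q in kg/kg and Δp in Pa (1 kg/m² of water = 1 mm).
Layer 1005–780 hPa: Δp = 225 hPa = 22500 Pa, q̄ = 0.0113 kg/kg → 0.0113 × 22500 / 9.8 = 25.94 mm
Layer 780–350 hPa: Δp = 430 hPa = 43000 Pa, q̄ = 0.00367 kg/kg → 0.00367 × 43000 / 9.8 = 16.10 mm
PW = 25.94 + 16.10 = 42.04 ≈ 42.0 mm.

PW ≈ 42.0 mm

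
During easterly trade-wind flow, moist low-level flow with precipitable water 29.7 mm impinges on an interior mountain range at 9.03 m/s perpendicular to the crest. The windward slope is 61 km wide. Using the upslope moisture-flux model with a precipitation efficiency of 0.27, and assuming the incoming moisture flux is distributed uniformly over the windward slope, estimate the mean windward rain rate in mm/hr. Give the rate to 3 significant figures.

Incoming column moisture flux per unit ridge length: F = V × PW = 9.03 × 29.7 = 268.191 mm·m/s.
Spread over the 61 km slope with efficiency ε = 0.27: R = ε·F/W = 0.27 × 268.191 / 61000 m = 1.187e-03 mm/s.
R = 1.187e-03 × 3600 = 4.27 mm/hr.

R ≈ 4.27 mm/hr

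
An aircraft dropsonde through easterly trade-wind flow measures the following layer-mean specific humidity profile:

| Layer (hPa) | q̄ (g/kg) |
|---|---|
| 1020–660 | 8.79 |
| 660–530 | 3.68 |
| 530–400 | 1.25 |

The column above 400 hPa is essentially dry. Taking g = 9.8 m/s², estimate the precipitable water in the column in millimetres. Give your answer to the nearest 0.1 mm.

PW ≈ 38.8 mm

Precipitable water is the column-integrated vapour mass per unit area: PW = (1/g) Σ q̄ Δp, with q in kg/kg and Δp in Pa (1 kg/m² of water = 1 mm).
Layer 1020–660 hPa: Δp = 360 hPa = 36000 Pa, q̄ = 0.00879 kg/kg → 0.00879 × 36000 / 9.8 = 32.29 mm
Layer 660–530 hPa: Δp = 130 hPa = 13000 Pa, q̄ = 0.00368 kg/kg → 0.00368 × 13000 / 9.8 = 4.88 mm
Layer 530–400 hPa: Δp = 130 hPa = 13000 Pa, q̄ = 0.00125 kg/kg → 0.00125 × 13000 / 9.8 = 1.66 mm
PW = 32.29 + 4.88 + 1.66 = 38.83 ≈ 38.8 mm.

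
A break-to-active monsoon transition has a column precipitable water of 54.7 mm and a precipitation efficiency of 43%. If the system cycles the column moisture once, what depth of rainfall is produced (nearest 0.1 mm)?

Rainfall = ε × PW = 0.43 × 54.7 = 23.5 mm.

rainfall ≈ 23.5 mm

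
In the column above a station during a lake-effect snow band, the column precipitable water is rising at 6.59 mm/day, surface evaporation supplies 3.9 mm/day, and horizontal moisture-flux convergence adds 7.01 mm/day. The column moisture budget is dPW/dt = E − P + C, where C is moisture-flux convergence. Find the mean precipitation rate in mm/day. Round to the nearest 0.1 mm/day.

dPW/dt = +6.59 mm/day.
P = E + C − dPW/dt = 3.9 + (7.01) − (+6.59) = 4.3 mm/day.

P ≈ 4.3 mm/day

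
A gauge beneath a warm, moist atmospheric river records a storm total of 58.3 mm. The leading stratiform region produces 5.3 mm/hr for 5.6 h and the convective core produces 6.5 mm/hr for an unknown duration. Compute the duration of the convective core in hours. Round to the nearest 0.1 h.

Known phases: 5.3 × 5.6 = 29.68 mm.
Remaining depth = 58.3 − 29.68 = 28.62 mm.
Duration = 28.62 / 6.5 = 4.4 h.

duration ≈ 4.4 h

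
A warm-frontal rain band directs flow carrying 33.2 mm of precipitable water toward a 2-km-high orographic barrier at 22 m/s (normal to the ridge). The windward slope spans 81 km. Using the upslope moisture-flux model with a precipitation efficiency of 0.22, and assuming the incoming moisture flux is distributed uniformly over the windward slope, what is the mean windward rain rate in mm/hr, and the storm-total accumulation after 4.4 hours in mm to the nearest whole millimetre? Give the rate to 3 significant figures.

R ≈ 7.14 mm/hr; total ≈ 31 mm

Incoming column moisture flux per unit ridge length: F = V × PW = 22 × 33.2 = 730.4 mm·m/s.
Spread over the 81 km slope with efficiency ε = 0.22: R = ε·F/W = 0.22 × 730.4 / 81000 m = 1.984e-03 mm/s.
R = 1.984e-03 × 3600 = 7.14 mm/hr.
Over 4.4 h: total = 7.14 × 4.4 = 31.416 ≈ 31 mm.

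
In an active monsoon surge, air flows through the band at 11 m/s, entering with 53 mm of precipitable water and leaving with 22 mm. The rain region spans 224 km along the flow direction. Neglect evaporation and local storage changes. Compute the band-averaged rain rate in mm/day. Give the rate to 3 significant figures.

Column moisture flux per unit crosswind length is F = V × PW.
Inflow: F_in = 11 × 53 = 583 mm·m/s
Outflow: F_out = 11 × 22 = 242 mm·m/s
Steady-state rate R = (F_in − F_out)/L = (583 − 242) / 224000 m = 1.522e-03 mm/s.
R = 1.522e-03 × 3600 × 24 = 132 mm/day.

R ≈ 132 mm/day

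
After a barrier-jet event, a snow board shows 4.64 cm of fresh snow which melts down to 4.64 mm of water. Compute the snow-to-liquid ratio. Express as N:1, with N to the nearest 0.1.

Ratio = snow depth / SWE = 46.4 mm / 4.64 mm = 10.0, i.e. 10.0:1.

ratio ≈ 10.0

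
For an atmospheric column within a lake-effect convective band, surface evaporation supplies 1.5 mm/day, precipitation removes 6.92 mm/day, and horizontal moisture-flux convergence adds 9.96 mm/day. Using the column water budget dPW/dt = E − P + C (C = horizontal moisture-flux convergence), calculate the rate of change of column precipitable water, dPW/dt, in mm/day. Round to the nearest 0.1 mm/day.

dPW/dt ≈ 4.5 mm/day

dPW/dt = E − P + C = 1.5 − 6.92 + (9.96) = 4.5 mm/day.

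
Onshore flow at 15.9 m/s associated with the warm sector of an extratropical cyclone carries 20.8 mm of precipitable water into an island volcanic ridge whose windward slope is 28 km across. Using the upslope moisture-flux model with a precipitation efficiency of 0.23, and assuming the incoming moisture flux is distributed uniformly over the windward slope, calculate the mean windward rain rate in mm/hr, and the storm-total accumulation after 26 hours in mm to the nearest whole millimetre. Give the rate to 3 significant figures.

Incoming column moisture flux per unit ridge length: F = V × PW = 15.9 × 20.8 = 330.72 mm·m/s.
Spread over the 28 km slope with efficiency ε = 0.23: R = ε·F/W = 0.23 × 330.72 / 28000 m = 2.717e-03 mm/s.
R = 2.717e-03 × 3600 = 9.78 mm/hr.
Over 26 h: total = 9.78 × 26 = 254.28 ≈ 254 mm.

R ≈ 9.78 mm/hr; total ≈ 254 mm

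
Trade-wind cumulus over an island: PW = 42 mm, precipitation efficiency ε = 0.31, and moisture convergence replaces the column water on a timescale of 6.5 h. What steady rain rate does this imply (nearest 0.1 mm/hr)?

Each overturning extracts ε × PW = 0.31 × 42 = 13.02 mm.
Rate = ε·PW / τ = 13.02 / 6.5 h = 2.0 mm/hr.

R ≈ 2.0 mm/hr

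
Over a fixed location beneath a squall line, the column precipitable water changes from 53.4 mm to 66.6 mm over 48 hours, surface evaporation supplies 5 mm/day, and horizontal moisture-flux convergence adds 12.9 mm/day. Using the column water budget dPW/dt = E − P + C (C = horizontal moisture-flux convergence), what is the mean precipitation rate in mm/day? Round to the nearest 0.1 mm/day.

dPW/dt = (66.6 − 53.4) mm / (48/24 day) = +6.600 mm/day.
P = E + C − dPW/dt = 5 + (12.9) − (+6.600) = 11.3 mm/day.

P ≈ 11.3 mm/day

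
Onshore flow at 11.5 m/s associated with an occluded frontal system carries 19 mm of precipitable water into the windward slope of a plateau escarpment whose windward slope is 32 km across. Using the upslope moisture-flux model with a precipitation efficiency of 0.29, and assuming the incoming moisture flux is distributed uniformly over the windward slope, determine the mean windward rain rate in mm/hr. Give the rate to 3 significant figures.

Incoming column moisture flux per unit ridge length: F = V × PW = 11.5 × 19 = 218.5 mm·m/s.
Spread over the 32 km slope with efficiency ε = 0.29: R = ε·F/W = 0.29 × 218.5 / 32000 m = 1.980e-03 mm/s.
R = 1.980e-03 × 3600 = 7.13 mm/hr.

R ≈ 7.13 mm/hr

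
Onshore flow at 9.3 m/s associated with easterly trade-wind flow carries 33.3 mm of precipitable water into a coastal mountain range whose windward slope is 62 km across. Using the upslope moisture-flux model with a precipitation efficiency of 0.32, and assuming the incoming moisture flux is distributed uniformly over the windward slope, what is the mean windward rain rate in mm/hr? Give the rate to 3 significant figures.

R ≈ 5.75 mm/hr

Incoming column moisture flux per unit ridge length: F = V × PW = 9.3 × 33.3 = 309.69 mm·m/s.
Spread over the 62 km slope with efficiency ε = 0.32: R = ε·F/W = 0.32 × 309.69 / 62000 m = 1.598e-03 mm/s.
R = 1.598e-03 × 3600 = 5.75 mm/hr.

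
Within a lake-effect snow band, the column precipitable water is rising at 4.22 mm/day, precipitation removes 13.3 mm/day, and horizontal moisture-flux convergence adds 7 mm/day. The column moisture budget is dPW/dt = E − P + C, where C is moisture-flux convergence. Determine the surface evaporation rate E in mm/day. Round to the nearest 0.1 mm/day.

dPW/dt = +4.22 mm/day.
E = dPW/dt + P − C = (+4.22) + 13.3 − (7) = 10.5 mm/day.

E ≈ 10.5 mm/day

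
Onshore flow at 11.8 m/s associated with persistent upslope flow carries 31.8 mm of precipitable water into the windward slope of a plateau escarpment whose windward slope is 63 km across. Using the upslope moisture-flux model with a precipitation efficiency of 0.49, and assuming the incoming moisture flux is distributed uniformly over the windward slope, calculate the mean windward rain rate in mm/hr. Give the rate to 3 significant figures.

R ≈ 10.5 mm/hr

Incoming column moisture flux per unit ridge length: F = V × PW = 11.8 × 31.8 = 375.24 mm·m/s.
Spread over the 63 km slope with efficiency ε = 0.49: R = ε·F/W = 0.49 × 375.24 / 63000 m = 2.919e-03 mm/s.
R = 2.919e-03 × 3600 = 10.5 mm/hr.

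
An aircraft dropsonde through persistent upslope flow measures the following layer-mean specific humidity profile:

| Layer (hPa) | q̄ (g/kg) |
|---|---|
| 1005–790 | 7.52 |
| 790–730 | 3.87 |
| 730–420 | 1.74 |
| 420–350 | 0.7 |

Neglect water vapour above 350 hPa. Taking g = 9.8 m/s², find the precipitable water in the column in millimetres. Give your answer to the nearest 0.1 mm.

Precipitable water is the column-integrated vapour mass per unit area: PW = (1/g) Σ q̄ Δp, with q in kg/kg and Δp in Pa (1 kg/m² of water = 1 mm).
Layer 1005–790 hPa: Δp = 215 hPa = 21500 Pa, q̄ = 0.00752 kg/kg → 0.00752 × 21500 / 9.8 = 16.50 mm
Layer 790–730 hPa: Δp = 60 hPa = 6000 Pa, q̄ = 0.00387 kg/kg → 0.00387 × 6000 / 9.8 = 2.37 mm
Layer 730–420 hPa: Δp = 310 hPa = 31000 Pa, q̄ = 0.00174 kg/kg → 0.00174 × 31000 / 9.8 = 5.50 mm
Layer 420–350 hPa: Δp = 70 hPa = 7000 Pa, q̄ = 0.0007 kg/kg → 0.0007 × 7000 / 9.8 = 0.50 mm
PW = 16.50 + 2.37 + 5.50 + 0.50 = 24.87 ≈ 24.9 mm.

PW ≈ 24.9 mm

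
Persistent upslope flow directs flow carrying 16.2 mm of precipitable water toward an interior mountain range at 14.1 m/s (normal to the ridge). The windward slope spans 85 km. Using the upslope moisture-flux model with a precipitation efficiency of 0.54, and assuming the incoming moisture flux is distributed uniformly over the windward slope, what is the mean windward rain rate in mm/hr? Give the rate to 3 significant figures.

R ≈ 5.22 mm/hr

Incoming column moisture flux per unit ridge length: F = V × PW = 14.1 × 16.2 = 228.42 mm·m/s.
Spread over the 85 km slope with efficiency ε = 0.54: R = ε·F/W = 0.54 × 228.42 / 85000 m = 1.451e-03 mm/s.
R = 1.451e-03 × 3600 = 5.22 mm/hr.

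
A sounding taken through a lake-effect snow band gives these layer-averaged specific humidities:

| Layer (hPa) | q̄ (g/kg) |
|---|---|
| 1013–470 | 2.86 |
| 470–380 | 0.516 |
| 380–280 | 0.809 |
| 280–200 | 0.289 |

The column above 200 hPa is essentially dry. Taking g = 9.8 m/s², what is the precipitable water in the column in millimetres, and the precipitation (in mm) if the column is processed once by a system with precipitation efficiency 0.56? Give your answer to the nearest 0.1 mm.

Precipitable water is the column-integrated vapour mass per unit area: PW = (1/g) Σ q̄ Δp, with q in kg/kg and Δp in Pa (1 kg/m² of water = 1 mm).
Layer 1013–470 hPa: Δp = 543 hPa = 54300 Pa, q̄ = 0.00286 kg/kg → 0.00286 × 54300 / 9.8 = 15.85 mm
Layer 470–380 hPa: Δp = 90 hPa = 9000 Pa, q̄ = 0.000516 kg/kg → 0.000516 × 9000 / 9.8 = 0.47 mm
Layer 380–280 hPa: Δp = 100 hPa = 10000 Pa, q̄ = 0.000809 kg/kg → 0.000809 × 10000 / 9.8 = 0.83 mm
Layer 280–200 hPa: Δp = 80 hPa = 8000 Pa, q̄ = 0.000289 kg/kg → 0.000289 × 8000 / 9.8 = 0.24 mm
PW = 15.85 + 0.47 + 0.83 + 0.24 = 17.39 ≈ 17.4 mm.
Precipitation = ε × PW = 0.56 × 17.4 = 9.7 mm.

PW ≈ 17.4 mm; precipitation ≈ 9.7 mm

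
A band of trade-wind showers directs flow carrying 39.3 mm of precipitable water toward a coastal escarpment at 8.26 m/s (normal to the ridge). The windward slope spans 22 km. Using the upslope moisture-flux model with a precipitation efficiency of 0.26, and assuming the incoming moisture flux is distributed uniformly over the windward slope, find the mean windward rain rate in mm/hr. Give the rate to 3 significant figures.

R ≈ 13.8 mm/hr

Incoming column moisture flux per unit ridge length: F = V × PW = 8.26 × 39.3 = 324.618 mm·m/s.
Spread over the 22 km slope with efficiency ε = 0.26: R = ε·F/W = 0.26 × 324.618 / 22000 m = 3.836e-03 mm/s.
R = 3.836e-03 × 3600 = 13.8 mm/hr.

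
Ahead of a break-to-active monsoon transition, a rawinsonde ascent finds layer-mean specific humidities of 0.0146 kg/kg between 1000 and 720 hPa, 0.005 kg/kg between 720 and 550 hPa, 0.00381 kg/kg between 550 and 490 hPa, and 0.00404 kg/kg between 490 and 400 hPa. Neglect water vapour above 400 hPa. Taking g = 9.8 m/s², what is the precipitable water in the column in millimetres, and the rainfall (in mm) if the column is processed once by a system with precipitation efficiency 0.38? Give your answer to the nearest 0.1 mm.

PW ≈ 56.4 mm; rainfall ≈ 21.4 mm

Precipitable water is the column-integrated vapour mass per unit area: PW = (1/g) Σ q̄ Δp, with q in kg/kg and Δp in Pa (1 kg/m² of water = 1 mm).
Layer 1000–720 hPa: Δp = 280 hPa = 28000 Pa, q̄ = 0.0146 kg/kg → 0.0146 × 28000 / 9.8 = 41.71 mm
Layer 720–550 hPa: Δp = 170 hPa = 17000 Pa, q̄ = 0.005 kg/kg → 0.005 × 17000 / 9.8 = 8.67 mm
Layer 550–490 hPa: Δp = 60 hPa = 6000 Pa, q̄ = 0.00381 kg/kg → 0.00381 × 6000 / 9.8 = 2.33 mm
Layer 490–400 hPa: Δp = 90 hPa = 9000 Pa, q̄ = 0.00404 kg/kg → 0.00404 × 9000 / 9.8 = 3.71 mm
PW = 41.71 + 8.67 + 2.33 + 3.71 = 56.42 ≈ 56.4 mm.
Rainfall = ε × PW = 0.38 × 56.4 = 21.4 mm.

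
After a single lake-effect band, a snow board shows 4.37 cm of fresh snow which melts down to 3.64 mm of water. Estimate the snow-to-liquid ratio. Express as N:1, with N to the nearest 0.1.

ratio ≈ 12.0

Ratio = snow depth / SWE = 43.7 mm / 3.64 mm = 12.0, i.e. 12.0:1.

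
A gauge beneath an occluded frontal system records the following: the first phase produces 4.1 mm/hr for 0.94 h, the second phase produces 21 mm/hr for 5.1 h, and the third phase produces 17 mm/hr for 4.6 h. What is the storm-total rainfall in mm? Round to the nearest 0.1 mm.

total ≈ 189.2 mm

Total = Σ Rᵢ Δtᵢ = 4.1 × 0.94 + 21 × 5.1 + 17 × 4.6
      = 3.854 + 107.1 + 78.2 = 189.2 mm.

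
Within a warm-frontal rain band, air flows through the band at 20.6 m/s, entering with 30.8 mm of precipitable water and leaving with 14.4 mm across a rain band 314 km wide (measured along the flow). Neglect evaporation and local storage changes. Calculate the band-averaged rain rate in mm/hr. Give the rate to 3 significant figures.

Column moisture flux per unit crosswind length is F = V × PW.
Inflow: F_in = 20.6 × 30.8 = 634.48 mm·m/s
Outflow: F_out = 20.6 × 14.4 = 296.64 mm·m/s
Steady-state rate R = (F_in − F_out)/L = (634.48 − 296.64) / 314000 m = 1.076e-03 mm/s.
R = 1.076e-03 × 3600 = 3.87 mm/hr.

R ≈ 3.87 mm/hr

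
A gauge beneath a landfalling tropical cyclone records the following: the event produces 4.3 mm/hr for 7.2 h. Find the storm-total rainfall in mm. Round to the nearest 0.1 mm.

Total = Σ Rᵢ Δtᵢ = 4.3 × 7.2
      = 30.96 = 31.0 mm.

total ≈ 31.0 mm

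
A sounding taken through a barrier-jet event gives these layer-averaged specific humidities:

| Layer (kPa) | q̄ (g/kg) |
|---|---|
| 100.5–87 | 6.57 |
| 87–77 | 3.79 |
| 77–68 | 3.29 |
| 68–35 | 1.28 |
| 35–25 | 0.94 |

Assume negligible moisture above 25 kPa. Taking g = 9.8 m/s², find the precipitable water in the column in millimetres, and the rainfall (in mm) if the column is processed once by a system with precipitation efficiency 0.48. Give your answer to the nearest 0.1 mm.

PW ≈ 21.2 mm; rainfall ≈ 10.2 mm

Precipitable water is the column-integrated vapour mass per unit area: PW = (1/g) Σ q̄ Δp, with q in kg/kg and Δp in Pa (1 kg/m² of water = 1 mm).
Layer 100.5–87 kPa: Δp = 135 hPa = 13500 Pa, q̄ = 0.00657 kg/kg → 0.00657 × 13500 / 9.8 = 9.05 mm
Layer 87–77 kPa: Δp = 100 hPa = 10000 Pa, q̄ = 0.00379 kg/kg → 0.00379 × 10000 / 9.8 = 3.87 mm
Layer 77–68 kPa: Δp = 90 hPa = 9000 Pa, q̄ = 0.00329 kg/kg → 0.00329 × 9000 / 9.8 = 3.02 mm
Layer 68–35 kPa: Δp = 330 hPa = 33000 Pa, q̄ = 0.00128 kg/kg → 0.00128 × 33000 / 9.8 = 4.31 mm
Layer 35–25 kPa: Δp = 100 hPa = 10000 Pa, q̄ = 0.00094 kg/kg → 0.00094 × 10000 / 9.8 = 0.96 mm
PW = 9.05 + 3.87 + 3.02 + 4.31 + 0.96 = 21.21 ≈ 21.2 mm.
Rainfall = ε × PW = 0.48 × 21.2 = 10.2 mm.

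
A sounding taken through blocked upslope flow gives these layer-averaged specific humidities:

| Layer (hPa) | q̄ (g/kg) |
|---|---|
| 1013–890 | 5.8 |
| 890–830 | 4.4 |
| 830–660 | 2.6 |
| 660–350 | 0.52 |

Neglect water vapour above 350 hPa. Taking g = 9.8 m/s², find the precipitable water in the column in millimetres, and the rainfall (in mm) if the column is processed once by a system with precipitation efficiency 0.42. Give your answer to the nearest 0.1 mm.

PW ≈ 16.1 mm; rainfall ≈ 6.8 mm

Precipitable water is the column-integrated vapour mass per unit area: PW = (1/g) Σ q̄ Δp, with q in kg/kg and Δp in Pa (1 kg/m² of water = 1 mm).
Layer 1013–890 hPa: Δp = 123 hPa = 12300 Pa, q̄ = 0.0058 kg/kg → 0.0058 × 12300 / 9.8 = 7.28 mm
Layer 890–830 hPa: Δp = 60 hPa = 6000 Pa, q̄ = 0.0044 kg/kg → 0.0044 × 6000 / 9.8 = 2.69 mm
Layer 830–660 hPa: Δp = 170 hPa = 17000 Pa, q̄ = 0.0026 kg/kg → 0.0026 × 17000 / 9.8 = 4.51 mm
Layer 660–350 hPa: Δp = 310 hPa = 31000 Pa, q̄ = 0.00052 kg/kg → 0.00052 × 31000 / 9.8 = 1.64 mm
PW = 7.28 + 2.69 + 4.51 + 1.64 = 16.12 ≈ 16.1 mm.
Rainfall = ε × PW = 0.42 × 16.1 = 6.8 mm.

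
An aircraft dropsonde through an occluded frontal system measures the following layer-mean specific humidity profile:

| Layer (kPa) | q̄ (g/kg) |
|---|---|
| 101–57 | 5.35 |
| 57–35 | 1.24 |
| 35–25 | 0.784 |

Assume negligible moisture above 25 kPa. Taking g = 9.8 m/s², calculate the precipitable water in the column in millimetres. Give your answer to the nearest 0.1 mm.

Precipitable water is the column-integrated vapour mass per unit area: PW = (1/g) Σ q̄ Δp, with q in kg/kg and Δp in Pa (1 kg/m² of water = 1 mm).
Layer 101–57 kPa: Δp = 440 hPa = 44000 Pa, q̄ = 0.00535 kg/kg → 0.00535 × 44000 / 9.8 = 24.02 mm
Layer 57–35 kPa: Δp = 220 hPa = 22000 Pa, q̄ = 0.00124 kg/kg → 0.00124 × 22000 / 9.8 = 2.78 mm
Layer 35–25 kPa: Δp = 100 hPa = 10000 Pa, q̄ = 0.000784 kg/kg → 0.000784 × 10000 / 9.8 = 0.80 mm
PW = 24.02 + 2.78 + 0.80 = 27.60 ≈ 27.6 mm.

PW ≈ 27.6 mm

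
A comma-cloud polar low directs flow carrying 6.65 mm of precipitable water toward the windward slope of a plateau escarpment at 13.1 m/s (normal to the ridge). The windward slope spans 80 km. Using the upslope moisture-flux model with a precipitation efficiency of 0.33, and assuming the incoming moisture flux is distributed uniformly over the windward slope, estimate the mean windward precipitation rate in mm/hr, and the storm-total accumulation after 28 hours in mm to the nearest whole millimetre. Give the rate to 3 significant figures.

Incoming column moisture flux per unit ridge length: F = V × PW = 13.1 × 6.65 = 87.115 mm·m/s.
Spread over the 80 km slope with efficiency ε = 0.33: R = ε·F/W = 0.33 × 87.115 / 80000 m = 3.593e-04 mm/s.
R = 3.593e-04 × 3600 = 1.29 mm/hr.
Over 28 h: total = 1.29 × 28 = 36.12 ≈ 36 mm.

R ≈ 1.29 mm/hr; total ≈ 36 mm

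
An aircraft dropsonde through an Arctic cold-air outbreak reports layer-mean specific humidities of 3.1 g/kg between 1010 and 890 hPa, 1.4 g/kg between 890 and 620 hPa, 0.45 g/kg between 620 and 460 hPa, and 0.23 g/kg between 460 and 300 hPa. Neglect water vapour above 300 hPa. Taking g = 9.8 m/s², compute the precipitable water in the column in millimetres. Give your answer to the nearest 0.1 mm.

Precipitable water is the column-integrated vapour mass per unit area: PW = (1/g) Σ q̄ Δp, with q in kg/kg and Δp in Pa (1 kg/m² of water = 1 mm).
Layer 1010–890 hPa: Δp = 120 hPa = 12000 Pa, q̄ = 0.0031 kg/kg → 0.0031 × 12000 / 9.8 = 3.80 mm
Layer 890–620 hPa: Δp = 270 hPa = 27000 Pa, q̄ = 0.0014 kg/kg → 0.0014 × 27000 / 9.8 = 3.86 mm
Layer 620–460 hPa: Δp = 160 hPa = 16000 Pa, q̄ = 0.00045 kg/kg → 0.00045 × 16000 / 9.8 = 0.73 mm
Layer 460–300 hPa: Δp = 160 hPa = 16000 Pa, q̄ = 0.00023 kg/kg → 0.00023 × 16000 / 9.8 = 0.38 mm
PW = 3.80 + 3.86 + 0.73 + 0.38 = 8.77 ≈ 8.8 mm.

PW ≈ 8.8 mm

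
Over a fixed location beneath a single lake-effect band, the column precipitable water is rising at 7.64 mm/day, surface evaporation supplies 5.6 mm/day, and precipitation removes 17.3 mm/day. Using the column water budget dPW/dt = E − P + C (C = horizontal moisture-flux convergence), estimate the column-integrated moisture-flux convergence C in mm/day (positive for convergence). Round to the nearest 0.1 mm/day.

C ≈ 19.3 mm/day

dPW/dt = +7.64 mm/day.
C = dPW/dt − E + P = (+7.64) − 5.6 + 17.3 = 19.3 mm/day.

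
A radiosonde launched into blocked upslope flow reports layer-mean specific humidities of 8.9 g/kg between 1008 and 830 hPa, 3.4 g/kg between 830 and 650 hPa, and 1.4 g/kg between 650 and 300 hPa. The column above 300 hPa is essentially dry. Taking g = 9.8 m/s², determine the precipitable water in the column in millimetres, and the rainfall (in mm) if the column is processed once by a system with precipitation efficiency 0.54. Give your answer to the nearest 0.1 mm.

PW ≈ 27.4 mm; rainfall ≈ 14.8 mm

Precipitable water is the column-integrated vapour mass per unit area: PW = (1/g) Σ q̄ Δp, with q in kg/kg and Δp in Pa (1 kg/m² of water = 1 mm).
Layer 1008–830 hPa: Δp = 178 hPa = 17800 Pa, q̄ = 0.0089 kg/kg → 0.0089 × 17800 / 9.8 = 16.17 mm
Layer 830–650 hPa: Δp = 180 hPa = 18000 Pa, q̄ = 0.0034 kg/kg → 0.0034 × 18000 / 9.8 = 6.24 mm
Layer 650–300 hPa: Δp = 350 hPa = 35000 Pa, q̄ = 0.0014 kg/kg → 0.0014 × 35000 / 9.8 = 5.00 mm
PW = 16.17 + 6.24 + 5.00 = 27.41 ≈ 27.4 mm.
Rainfall = ε × PW = 0.54 × 27.4 = 14.8 mm.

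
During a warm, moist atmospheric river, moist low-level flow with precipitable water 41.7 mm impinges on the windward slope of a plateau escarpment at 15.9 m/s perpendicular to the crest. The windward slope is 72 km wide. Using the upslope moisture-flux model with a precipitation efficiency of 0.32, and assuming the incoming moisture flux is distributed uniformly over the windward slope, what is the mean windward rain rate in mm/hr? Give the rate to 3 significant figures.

R ≈ 10.6 mm/hr

Incoming column moisture flux per unit ridge length: F = V × PW = 15.9 × 41.7 = 663.03 mm·m/s.
Spread over the 72 km slope with efficiency ε = 0.32: R = ε·F/W = 0.32 × 663.03 / 72000 m = 2.947e-03 mm/s.
R = 2.947e-03 × 3600 = 10.6 mm/hr.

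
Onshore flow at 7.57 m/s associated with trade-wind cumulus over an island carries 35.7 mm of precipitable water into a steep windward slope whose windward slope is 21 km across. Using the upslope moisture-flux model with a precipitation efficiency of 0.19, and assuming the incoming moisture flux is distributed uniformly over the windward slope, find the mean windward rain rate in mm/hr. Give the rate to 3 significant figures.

R ≈ 8.80 mm/hr

Incoming column moisture flux per unit ridge length: F = V × PW = 7.57 × 35.7 = 270.249 mm·m/s.
Spread over the 21 km slope with efficiency ε = 0.19: R = ε·F/W = 0.19 × 270.249 / 21000 m = 2.445e-03 mm/s.
R = 2.445e-03 × 3600 = 8.80 mm/hr.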